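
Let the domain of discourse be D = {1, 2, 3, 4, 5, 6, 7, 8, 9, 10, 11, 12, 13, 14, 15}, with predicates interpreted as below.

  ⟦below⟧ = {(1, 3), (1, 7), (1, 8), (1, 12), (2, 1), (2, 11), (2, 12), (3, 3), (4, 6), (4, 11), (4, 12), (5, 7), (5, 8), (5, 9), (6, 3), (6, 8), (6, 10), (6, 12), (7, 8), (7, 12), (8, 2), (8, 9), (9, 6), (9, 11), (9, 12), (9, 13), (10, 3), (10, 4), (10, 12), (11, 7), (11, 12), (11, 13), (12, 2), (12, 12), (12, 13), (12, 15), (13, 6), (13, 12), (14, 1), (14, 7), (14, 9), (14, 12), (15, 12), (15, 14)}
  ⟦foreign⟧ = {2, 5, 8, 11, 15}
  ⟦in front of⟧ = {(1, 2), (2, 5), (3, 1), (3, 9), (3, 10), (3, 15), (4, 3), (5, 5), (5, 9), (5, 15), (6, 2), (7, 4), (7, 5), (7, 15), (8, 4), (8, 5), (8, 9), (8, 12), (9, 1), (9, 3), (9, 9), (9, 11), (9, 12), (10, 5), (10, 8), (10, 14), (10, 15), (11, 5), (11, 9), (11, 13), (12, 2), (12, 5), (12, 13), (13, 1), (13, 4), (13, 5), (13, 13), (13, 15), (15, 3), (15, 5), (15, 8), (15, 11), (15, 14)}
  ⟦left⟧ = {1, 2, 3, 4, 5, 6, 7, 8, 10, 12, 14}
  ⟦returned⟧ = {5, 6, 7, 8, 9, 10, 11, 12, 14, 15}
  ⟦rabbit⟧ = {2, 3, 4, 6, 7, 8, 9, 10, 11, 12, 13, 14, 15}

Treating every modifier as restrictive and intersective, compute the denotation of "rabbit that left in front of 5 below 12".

{2, 7, 10, 12}

⟦that left⟧ = ⟦left⟧ = {1, 2, 3, 4, 5, 6, 7, 8, 10, 12, 14}
⟦in front of 5⟧ = {x : ⟨x, 5⟩ ∈ ⟦in front of⟧} = {2, 5, 7, 8, 10, 11, 12, 13, 15}
⟦below 12⟧ = {x : ⟨x, 12⟩ ∈ ⟦below⟧} = {1, 2, 4, 6, 7, 9, 10, 11, 12, 13, 14, 15}
⟦rabbit⟧ = {2, 3, 4, 6, 7, 8, 9, 10, 11, 12, 13, 14, 15}
… ∩ ⟦that left⟧ = {2, 3, 4, 6, 7, 8, 9, 10, 11, 12, 13, 14, 15} ∩ {1, 2, 3, 4, 5, 6, 7, 8, 10, 12, 14} = {2, 3, 4, 6, 7, 8, 10, 12, 14}
… ∩ ⟦in front of 5⟧ = {2, 3, 4, 6, 7, 8, 10, 12, 14} ∩ {2, 5, 7, 8, 10, 11, 12, 13, 15} = {2, 7, 8, 10, 12}
… ∩ ⟦below 12⟧ = {2, 7, 8, 10, 12} ∩ {1, 2, 4, 6, 7, 9, 10, 11, 12, 13, 14, 15} = {2, 7, 10, 12}
So ⟦rabbit that left in front of 5 below 12⟧ = {2, 7, 10, 12}.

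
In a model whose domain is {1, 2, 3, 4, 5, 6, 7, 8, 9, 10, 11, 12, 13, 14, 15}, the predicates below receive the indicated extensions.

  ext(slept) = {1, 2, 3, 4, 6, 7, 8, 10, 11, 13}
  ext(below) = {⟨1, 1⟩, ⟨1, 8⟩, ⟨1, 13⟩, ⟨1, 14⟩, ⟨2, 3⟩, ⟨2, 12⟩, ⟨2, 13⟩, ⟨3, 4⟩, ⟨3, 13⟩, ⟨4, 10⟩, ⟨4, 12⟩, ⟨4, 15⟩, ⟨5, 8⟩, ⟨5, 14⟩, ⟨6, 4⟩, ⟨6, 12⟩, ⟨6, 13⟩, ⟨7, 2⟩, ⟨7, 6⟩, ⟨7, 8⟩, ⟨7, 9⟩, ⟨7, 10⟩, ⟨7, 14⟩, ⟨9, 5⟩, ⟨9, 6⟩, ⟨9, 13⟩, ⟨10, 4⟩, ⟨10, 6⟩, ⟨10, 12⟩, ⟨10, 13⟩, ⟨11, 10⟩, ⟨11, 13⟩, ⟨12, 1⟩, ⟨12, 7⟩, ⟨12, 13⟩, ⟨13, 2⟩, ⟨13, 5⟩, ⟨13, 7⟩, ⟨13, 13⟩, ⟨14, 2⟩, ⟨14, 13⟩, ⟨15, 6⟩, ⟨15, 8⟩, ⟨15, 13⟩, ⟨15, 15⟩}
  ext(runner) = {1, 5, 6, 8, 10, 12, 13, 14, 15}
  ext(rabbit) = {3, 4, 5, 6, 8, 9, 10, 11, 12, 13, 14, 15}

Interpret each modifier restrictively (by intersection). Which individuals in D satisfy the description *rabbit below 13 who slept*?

{3, 6, 10, 11, 13}

⟦below 13⟧ = {x : ⟨x, 13⟩ ∈ ⟦below⟧} = {1, 2, 3, 6, 9, 10, 11, 12, 13, 14, 15}
⟦who slept⟧ = ⟦slept⟧ = {1, 2, 3, 4, 6, 7, 8, 10, 11, 13}
⟦rabbit⟧ = {3, 4, 5, 6, 8, 9, 10, 11, 12, 13, 14, 15}
… ∩ ⟦below 13⟧ = {3, 4, 5, 6, 8, 9, 10, 11, 12, 13, 14, 15} ∩ {1, 2, 3, 6, 9, 10, 11, 12, 13, 14, 15} = {3, 6, 9, 10, 11, 12, 13, 14, 15}
… ∩ ⟦who slept⟧ = {3, 6, 9, 10, 11, 12, 13, 14, 15} ∩ {1, 2, 3, 4, 6, 7, 8, 10, 11, 13} = {3, 6, 10, 11, 13}
So ⟦rabbit below 13 who slept⟧ = {3, 6, 10, 11, 13}.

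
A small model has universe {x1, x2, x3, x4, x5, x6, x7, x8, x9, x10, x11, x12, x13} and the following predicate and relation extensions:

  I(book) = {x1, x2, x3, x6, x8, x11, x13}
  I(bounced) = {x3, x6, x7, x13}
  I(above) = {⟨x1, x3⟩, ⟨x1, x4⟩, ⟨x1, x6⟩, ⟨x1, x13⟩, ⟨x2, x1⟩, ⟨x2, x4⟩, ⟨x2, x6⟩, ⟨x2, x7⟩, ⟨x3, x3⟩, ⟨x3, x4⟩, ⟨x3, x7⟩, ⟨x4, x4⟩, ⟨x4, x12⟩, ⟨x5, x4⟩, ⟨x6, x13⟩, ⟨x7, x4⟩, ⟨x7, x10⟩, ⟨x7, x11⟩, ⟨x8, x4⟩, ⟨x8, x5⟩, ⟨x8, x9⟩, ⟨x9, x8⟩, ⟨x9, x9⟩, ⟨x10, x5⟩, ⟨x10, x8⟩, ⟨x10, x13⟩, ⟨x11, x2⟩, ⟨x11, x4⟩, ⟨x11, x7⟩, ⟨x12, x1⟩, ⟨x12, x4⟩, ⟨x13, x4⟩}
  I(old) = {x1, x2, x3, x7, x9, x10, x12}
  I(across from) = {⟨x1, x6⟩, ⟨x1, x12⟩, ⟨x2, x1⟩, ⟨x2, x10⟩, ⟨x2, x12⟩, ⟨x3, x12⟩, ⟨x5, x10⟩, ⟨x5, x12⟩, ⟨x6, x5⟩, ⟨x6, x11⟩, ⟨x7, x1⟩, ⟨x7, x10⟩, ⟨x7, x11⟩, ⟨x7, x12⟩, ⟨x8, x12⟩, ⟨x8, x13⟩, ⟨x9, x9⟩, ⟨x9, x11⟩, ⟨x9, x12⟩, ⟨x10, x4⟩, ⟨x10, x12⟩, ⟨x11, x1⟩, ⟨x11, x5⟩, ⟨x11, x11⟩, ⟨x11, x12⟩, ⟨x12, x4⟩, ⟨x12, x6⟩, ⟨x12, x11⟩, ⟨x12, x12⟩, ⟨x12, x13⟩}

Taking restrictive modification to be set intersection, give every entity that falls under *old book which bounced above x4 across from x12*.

⟦which bounced⟧ = ⟦bounced⟧ = {x3, x6, x7, x13}
⟦above x4⟧ = {x : ⟨x, x4⟩ ∈ ⟦above⟧} = {x1, x2, x3, x4, x5, x7, x8, x11, x12, x13}
⟦across from x12⟧ = {x : ⟨x, x12⟩ ∈ ⟦across from⟧} = {x1, x2, x3, x5, x7, x8, x9, x10, x11, x12}
⟦book⟧ = {x1, x2, x3, x6, x8, x11, x13}
… ∩ ⟦which bounced⟧ = {x1, x2, x3, x6, x8, x11, x13} ∩ {x3, x6, x7, x13} = {x3, x6, x13}
… ∩ ⟦above x4⟧ = {x3, x6, x13} ∩ {x1, x2, x3, x4, x5, x7, x8, x11, x12, x13} = {x3, x13}
… ∩ ⟦across from x12⟧ = {x3, x13} ∩ {x1, x2, x3, x5, x7, x8, x9, x10, x11, x12} = {x3}
… ∩ ⟦old⟧ = {x3} ∩ {x1, x2, x3, x7, x9, x10, x12} = {x3}
So ⟦old book which bounced above x4 across from x12⟧ = {x3}.

{x3}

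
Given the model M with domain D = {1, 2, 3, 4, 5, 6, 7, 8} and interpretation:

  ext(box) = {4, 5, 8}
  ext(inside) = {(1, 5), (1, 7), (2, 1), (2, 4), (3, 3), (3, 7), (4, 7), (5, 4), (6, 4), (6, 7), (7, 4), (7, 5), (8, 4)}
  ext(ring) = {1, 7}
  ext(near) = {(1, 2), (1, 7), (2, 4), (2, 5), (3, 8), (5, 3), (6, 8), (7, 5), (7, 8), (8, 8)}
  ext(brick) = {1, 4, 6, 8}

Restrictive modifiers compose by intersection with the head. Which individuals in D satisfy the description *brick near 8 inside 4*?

⟦near 8⟧ = {x : ⟨x, 8⟩ ∈ ⟦near⟧} = {3, 6, 7, 8}
⟦inside 4⟧ = {x : ⟨x, 4⟩ ∈ ⟦inside⟧} = {2, 5, 6, 7, 8}
⟦brick⟧ = {1, 4, 6, 8}
… ∩ ⟦near 8⟧ = {1, 4, 6, 8} ∩ {3, 6, 7, 8} = {6, 8}
… ∩ ⟦inside 4⟧ = {6, 8} ∩ {2, 5, 6, 7, 8} = {6, 8}
So ⟦brick near 8 inside 4⟧ = {6, 8}.

{6, 8}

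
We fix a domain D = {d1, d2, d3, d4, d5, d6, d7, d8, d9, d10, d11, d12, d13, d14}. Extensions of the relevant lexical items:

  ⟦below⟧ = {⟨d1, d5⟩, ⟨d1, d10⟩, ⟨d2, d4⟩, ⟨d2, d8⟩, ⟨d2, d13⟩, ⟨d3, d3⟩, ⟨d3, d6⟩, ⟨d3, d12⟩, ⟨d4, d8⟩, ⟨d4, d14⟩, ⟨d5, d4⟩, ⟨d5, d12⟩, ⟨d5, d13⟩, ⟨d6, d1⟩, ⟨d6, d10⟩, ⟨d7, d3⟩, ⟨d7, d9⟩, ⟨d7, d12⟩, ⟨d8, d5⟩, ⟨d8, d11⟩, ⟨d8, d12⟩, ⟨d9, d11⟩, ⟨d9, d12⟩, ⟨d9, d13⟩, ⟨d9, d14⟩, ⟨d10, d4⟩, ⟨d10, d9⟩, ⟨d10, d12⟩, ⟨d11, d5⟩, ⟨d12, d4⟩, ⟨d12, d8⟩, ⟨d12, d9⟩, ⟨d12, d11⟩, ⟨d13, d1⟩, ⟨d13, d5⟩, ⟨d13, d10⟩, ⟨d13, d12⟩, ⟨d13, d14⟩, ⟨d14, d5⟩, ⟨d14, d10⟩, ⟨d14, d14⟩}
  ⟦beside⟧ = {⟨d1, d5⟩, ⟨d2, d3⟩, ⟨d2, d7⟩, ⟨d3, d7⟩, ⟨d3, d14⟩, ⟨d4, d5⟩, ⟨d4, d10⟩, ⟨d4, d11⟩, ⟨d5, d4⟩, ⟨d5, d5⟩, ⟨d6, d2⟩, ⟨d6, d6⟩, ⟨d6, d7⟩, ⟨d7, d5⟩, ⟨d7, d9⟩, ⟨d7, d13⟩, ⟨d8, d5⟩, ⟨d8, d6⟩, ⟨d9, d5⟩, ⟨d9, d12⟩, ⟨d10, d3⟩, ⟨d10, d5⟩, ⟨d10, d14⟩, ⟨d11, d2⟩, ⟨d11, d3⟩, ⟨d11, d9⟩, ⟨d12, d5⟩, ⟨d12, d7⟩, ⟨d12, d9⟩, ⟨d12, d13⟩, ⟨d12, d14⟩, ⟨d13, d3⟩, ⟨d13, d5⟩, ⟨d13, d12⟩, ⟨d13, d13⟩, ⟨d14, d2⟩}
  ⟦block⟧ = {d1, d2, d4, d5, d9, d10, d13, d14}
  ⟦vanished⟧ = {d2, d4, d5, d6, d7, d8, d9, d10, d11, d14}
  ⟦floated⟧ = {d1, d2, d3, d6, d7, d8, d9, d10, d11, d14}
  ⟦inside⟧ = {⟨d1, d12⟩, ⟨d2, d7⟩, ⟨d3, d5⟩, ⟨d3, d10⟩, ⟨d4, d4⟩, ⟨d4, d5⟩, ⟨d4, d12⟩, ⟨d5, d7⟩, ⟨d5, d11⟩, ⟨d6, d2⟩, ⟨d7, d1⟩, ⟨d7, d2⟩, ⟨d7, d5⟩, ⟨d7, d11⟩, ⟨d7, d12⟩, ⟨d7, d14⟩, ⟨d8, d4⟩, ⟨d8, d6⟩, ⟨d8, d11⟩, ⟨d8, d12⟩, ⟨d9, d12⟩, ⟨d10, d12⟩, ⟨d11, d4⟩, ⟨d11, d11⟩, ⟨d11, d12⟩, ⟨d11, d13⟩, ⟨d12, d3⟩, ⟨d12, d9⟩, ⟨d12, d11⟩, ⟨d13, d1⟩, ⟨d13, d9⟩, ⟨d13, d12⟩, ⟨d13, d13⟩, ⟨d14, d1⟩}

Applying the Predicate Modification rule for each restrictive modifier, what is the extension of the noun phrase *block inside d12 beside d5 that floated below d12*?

{d9, d10}

⟦inside d12⟧ = {x : ⟨x, d12⟩ ∈ ⟦inside⟧} = {d1, d4, d7, d8, d9, d10, d11, d13}
⟦beside d5⟧ = {x : ⟨x, d5⟩ ∈ ⟦beside⟧} = {d1, d4, d5, d7, d8, d9, d10, d12, d13}
⟦that floated⟧ = ⟦floated⟧ = {d1, d2, d3, d6, d7, d8, d9, d10, d11, d14}
⟦below d12⟧ = {x : ⟨x, d12⟩ ∈ ⟦below⟧} = {d3, d5, d7, d8, d9, d10, d13}
⟦block⟧ = {d1, d2, d4, d5, d9, d10, d13, d14}
… ∩ ⟦inside d12⟧ = {d1, d2, d4, d5, d9, d10, d13, d14} ∩ {d1, d4, d7, d8, d9, d10, d11, d13} = {d1, d4, d9, d10, d13}
… ∩ ⟦beside d5⟧ = {d1, d4, d9, d10, d13} ∩ {d1, d4, d5, d7, d8, d9, d10, d12, d13} = {d1, d4, d9, d10, d13}
… ∩ ⟦that floated⟧ = {d1, d4, d9, d10, d13} ∩ {d1, d2, d3, d6, d7, d8, d9, d10, d11, d14} = {d1, d9, d10}
… ∩ ⟦below d12⟧ = {d1, d9, d10} ∩ {d3, d5, d7, d8, d9, d10, d13} = {d9, d10}
So ⟦block inside d12 beside d5 that floated below d12⟧ = {d9, d10}.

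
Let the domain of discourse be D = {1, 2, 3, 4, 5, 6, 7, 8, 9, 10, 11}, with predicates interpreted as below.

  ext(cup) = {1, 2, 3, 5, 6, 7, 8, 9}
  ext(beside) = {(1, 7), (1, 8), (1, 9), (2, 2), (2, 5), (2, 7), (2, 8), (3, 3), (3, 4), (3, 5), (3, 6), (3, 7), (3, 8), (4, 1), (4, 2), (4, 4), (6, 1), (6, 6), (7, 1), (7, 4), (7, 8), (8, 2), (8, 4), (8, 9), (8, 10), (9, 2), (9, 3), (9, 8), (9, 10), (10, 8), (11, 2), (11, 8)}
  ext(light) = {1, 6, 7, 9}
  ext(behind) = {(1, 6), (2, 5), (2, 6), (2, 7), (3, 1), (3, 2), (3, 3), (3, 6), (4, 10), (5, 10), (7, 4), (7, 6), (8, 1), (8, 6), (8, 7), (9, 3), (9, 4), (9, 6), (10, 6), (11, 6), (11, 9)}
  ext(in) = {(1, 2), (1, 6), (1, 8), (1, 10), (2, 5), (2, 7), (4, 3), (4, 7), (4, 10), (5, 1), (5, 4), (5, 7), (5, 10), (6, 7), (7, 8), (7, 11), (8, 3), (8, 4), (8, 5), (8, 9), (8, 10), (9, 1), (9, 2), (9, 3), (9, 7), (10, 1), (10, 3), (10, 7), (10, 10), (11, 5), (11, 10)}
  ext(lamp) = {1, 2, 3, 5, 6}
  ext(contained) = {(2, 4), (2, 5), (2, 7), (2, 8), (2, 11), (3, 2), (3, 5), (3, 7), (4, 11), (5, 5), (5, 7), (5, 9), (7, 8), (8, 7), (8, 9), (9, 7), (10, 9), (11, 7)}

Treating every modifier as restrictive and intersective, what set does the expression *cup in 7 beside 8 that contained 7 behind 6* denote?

{2, 9}

⟦in 7⟧ = {x : ⟨x, 7⟩ ∈ ⟦in⟧} = {2, 4, 5, 6, 9, 10}
⟦beside 8⟧ = {x : ⟨x, 8⟩ ∈ ⟦beside⟧} = {1, 2, 3, 7, 9, 10, 11}
⟦that contained 7⟧ = {x : ⟨x, 7⟩ ∈ ⟦contained⟧} = {2, 3, 5, 8, 9, 11}
⟦behind 6⟧ = {x : ⟨x, 6⟩ ∈ ⟦behind⟧} = {1, 2, 3, 7, 8, 9, 10, 11}
⟦cup⟧ = {1, 2, 3, 5, 6, 7, 8, 9}
… ∩ ⟦in 7⟧ = {1, 2, 3, 5, 6, 7, 8, 9} ∩ {2, 4, 5, 6, 9, 10} = {2, 5, 6, 9}
… ∩ ⟦beside 8⟧ = {2, 5, 6, 9} ∩ {1, 2, 3, 7, 9, 10, 11} = {2, 9}
… ∩ ⟦that contained 7⟧ = {2, 9} ∩ {2, 3, 5, 8, 9, 11} = {2, 9}
… ∩ ⟦behind 6⟧ = {2, 9} ∩ {1, 2, 3, 7, 8, 9, 10, 11} = {2, 9}
So ⟦cup in 7 beside 8 that contained 7 behind 6⟧ = {2, 9}.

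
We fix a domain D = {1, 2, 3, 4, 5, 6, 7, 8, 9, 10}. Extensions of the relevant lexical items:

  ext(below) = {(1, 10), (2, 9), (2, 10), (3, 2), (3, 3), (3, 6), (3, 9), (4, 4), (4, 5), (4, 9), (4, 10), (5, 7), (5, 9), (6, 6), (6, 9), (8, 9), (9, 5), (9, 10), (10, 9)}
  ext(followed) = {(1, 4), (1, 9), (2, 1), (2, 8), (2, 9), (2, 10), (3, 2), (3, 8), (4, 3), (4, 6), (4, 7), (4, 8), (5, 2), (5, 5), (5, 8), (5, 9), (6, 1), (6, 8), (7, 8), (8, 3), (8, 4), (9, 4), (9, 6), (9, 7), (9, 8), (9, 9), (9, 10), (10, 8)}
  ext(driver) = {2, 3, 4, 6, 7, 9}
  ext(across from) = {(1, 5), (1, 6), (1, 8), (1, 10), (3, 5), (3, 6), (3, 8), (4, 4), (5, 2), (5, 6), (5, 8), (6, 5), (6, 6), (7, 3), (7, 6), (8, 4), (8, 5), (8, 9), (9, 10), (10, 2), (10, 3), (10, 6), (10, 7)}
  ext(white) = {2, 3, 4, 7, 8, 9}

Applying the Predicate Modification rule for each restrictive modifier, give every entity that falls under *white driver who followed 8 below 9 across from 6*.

{3}

⟦who followed 8⟧ = {x : ⟨x, 8⟩ ∈ ⟦followed⟧} = {2, 3, 4, 5, 6, 7, 9, 10}
⟦below 9⟧ = {x : ⟨x, 9⟩ ∈ ⟦below⟧} = {2, 3, 4, 5, 6, 8, 10}
⟦across from 6⟧ = {x : ⟨x, 6⟩ ∈ ⟦across from⟧} = {1, 3, 5, 6, 7, 10}
⟦driver⟧ = {2, 3, 4, 6, 7, 9}
… ∩ ⟦who followed 8⟧ = {2, 3, 4, 6, 7, 9} ∩ {2, 3, 4, 5, 6, 7, 9, 10} = {2, 3, 4, 6, 7, 9}
… ∩ ⟦below 9⟧ = {2, 3, 4, 6, 7, 9} ∩ {2, 3, 4, 5, 6, 8, 10} = {2, 3, 4, 6}
… ∩ ⟦across from 6⟧ = {2, 3, 4, 6} ∩ {1, 3, 5, 6, 7, 10} = {3, 6}
… ∩ ⟦white⟧ = {3, 6} ∩ {2, 3, 4, 7, 8, 9} = {3}
So ⟦white driver who followed 8 below 9 across from 6⟧ = {3}.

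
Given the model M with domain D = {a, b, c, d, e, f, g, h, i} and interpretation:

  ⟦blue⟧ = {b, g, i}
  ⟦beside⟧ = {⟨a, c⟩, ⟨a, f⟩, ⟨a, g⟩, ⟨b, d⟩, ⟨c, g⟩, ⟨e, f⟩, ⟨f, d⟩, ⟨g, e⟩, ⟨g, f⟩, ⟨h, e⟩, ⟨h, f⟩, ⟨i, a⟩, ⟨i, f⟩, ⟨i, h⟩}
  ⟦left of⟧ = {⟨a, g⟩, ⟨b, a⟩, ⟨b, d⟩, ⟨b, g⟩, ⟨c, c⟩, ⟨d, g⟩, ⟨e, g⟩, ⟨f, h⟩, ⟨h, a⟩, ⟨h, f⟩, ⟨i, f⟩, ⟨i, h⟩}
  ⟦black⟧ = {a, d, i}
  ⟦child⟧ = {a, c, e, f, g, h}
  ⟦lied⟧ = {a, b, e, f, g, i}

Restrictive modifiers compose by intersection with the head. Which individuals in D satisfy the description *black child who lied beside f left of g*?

⟦who lied⟧ = ⟦lied⟧ = {a, b, e, f, g, i}
⟦beside f⟧ = {x : ⟨x, f⟩ ∈ ⟦beside⟧} = {a, e, g, h, i}
⟦left of g⟧ = {x : ⟨x, g⟩ ∈ ⟦left of⟧} = {a, b, d, e}
⟦child⟧ = {a, c, e, f, g, h}
… ∩ ⟦who lied⟧ = {a, c, e, f, g, h} ∩ {a, b, e, f, g, i} = {a, e, f, g}
… ∩ ⟦beside f⟧ = {a, e, f, g} ∩ {a, e, g, h, i} = {a, e, g}
… ∩ ⟦left of g⟧ = {a, e, g} ∩ {a, b, d, e} = {a, e}
… ∩ ⟦black⟧ = {a, e} ∩ {a, d, i} = {a}
So ⟦black child who lied beside f left of g⟧ = {a}.

{a}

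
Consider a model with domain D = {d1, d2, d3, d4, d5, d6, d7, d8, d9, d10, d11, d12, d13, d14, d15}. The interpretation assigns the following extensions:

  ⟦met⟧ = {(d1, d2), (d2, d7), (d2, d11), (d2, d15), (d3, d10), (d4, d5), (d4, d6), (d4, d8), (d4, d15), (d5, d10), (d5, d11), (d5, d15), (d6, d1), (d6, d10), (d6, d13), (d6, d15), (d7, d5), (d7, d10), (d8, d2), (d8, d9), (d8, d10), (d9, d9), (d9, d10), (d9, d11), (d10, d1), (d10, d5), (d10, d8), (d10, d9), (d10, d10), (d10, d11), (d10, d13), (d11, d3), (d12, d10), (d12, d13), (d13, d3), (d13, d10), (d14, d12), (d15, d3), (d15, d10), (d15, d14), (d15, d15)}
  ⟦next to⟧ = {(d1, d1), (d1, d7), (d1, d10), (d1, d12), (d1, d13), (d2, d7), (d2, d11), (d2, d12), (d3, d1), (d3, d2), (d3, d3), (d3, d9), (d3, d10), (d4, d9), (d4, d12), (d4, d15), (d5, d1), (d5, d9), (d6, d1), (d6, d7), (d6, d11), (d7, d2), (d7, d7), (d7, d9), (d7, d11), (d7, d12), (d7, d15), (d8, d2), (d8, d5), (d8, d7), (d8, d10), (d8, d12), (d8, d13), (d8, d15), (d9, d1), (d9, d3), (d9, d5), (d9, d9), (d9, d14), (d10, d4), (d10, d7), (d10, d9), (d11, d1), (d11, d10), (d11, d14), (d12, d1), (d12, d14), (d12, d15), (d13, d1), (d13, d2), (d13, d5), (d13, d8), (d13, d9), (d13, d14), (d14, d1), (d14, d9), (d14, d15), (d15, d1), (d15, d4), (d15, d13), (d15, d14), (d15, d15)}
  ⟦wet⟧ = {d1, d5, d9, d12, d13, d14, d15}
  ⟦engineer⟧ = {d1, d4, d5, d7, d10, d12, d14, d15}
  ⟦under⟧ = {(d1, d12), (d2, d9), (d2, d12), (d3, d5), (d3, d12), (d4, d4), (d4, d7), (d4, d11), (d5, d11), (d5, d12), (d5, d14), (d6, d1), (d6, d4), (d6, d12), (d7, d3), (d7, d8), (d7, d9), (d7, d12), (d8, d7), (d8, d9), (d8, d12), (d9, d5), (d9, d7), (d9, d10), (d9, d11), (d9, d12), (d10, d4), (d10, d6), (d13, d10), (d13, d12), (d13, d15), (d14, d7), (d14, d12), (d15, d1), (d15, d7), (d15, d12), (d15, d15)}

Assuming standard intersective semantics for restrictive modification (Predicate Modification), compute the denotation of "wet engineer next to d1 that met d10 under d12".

⟦next to d1⟧ = {x : ⟨x, d1⟩ ∈ ⟦next to⟧} = {d1, d3, d5, d6, d9, d11, d12, d13, d14, d15}
⟦that met d10⟧ = {x : ⟨x, d10⟩ ∈ ⟦met⟧} = {d3, d5, d6, d7, d8, d9, d10, d12, d13, d15}
⟦under d12⟧ = {x : ⟨x, d12⟩ ∈ ⟦under⟧} = {d1, d2, d3, d5, d6, d7, d8, d9, d13, d14, d15}
⟦engineer⟧ = {d1, d4, d5, d7, d10, d12, d14, d15}
… ∩ ⟦next to d1⟧ = {d1, d4, d5, d7, d10, d12, d14, d15} ∩ {d1, d3, d5, d6, d9, d11, d12, d13, d14, d15} = {d1, d5, d12, d14, d15}
… ∩ ⟦that met d10⟧ = {d1, d5, d12, d14, d15} ∩ {d3, d5, d6, d7, d8, d9, d10, d12, d13, d15} = {d5, d12, d15}
… ∩ ⟦under d12⟧ = {d5, d12, d15} ∩ {d1, d2, d3, d5, d6, d7, d8, d9, d13, d14, d15} = {d5, d15}
… ∩ ⟦wet⟧ = {d5, d15} ∩ {d1, d5, d9, d12, d13, d14, d15} = {d5, d15}
So ⟦wet engineer next to d1 that met d10 under d12⟧ = {d5, d15}.

{d5, d15}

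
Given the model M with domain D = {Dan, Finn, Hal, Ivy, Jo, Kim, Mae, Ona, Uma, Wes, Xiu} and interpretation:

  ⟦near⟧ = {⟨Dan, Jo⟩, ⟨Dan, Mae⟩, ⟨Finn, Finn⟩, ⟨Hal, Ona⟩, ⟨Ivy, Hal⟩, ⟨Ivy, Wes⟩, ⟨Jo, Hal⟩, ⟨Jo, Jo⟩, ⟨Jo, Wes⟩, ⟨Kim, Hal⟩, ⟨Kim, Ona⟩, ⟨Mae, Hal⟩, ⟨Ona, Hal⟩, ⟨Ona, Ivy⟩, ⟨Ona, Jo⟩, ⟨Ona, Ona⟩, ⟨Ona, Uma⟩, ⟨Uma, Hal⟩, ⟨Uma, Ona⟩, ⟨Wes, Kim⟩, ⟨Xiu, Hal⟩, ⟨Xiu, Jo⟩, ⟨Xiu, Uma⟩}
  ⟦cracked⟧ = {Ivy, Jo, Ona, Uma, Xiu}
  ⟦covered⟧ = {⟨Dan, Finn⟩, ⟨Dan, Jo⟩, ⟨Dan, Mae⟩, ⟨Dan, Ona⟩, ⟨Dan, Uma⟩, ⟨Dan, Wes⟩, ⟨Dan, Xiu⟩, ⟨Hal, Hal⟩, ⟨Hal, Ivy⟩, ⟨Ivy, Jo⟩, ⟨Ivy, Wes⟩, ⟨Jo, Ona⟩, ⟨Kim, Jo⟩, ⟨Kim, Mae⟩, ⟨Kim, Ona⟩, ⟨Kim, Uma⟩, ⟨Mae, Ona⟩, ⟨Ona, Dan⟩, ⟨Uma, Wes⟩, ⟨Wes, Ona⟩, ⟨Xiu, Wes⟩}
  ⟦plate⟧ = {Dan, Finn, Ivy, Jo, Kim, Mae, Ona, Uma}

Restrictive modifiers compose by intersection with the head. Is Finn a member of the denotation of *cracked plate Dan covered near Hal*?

no

⟦Dan covered⟧ = {x : ⟨Dan, x⟩ ∈ ⟦covered⟧} = {Finn, Jo, Mae, Ona, Uma, Wes, Xiu}
⟦near Hal⟧ = {x : ⟨x, Hal⟩ ∈ ⟦near⟧} = {Ivy, Jo, Kim, Mae, Ona, Uma, Xiu}
⟦plate⟧ = {Dan, Finn, Ivy, Jo, Kim, Mae, Ona, Uma}
… ∩ ⟦Dan covered⟧ = {Dan, Finn, Ivy, Jo, Kim, Mae, Ona, Uma} ∩ {Finn, Jo, Mae, Ona, Uma, Wes, Xiu} = {Finn, Jo, Mae, Ona, Uma}
… ∩ ⟦near Hal⟧ = {Finn, Jo, Mae, Ona, Uma} ∩ {Ivy, Jo, Kim, Mae, Ona, Uma, Xiu} = {Jo, Mae, Ona, Uma}
… ∩ ⟦cracked⟧ = {Jo, Mae, Ona, Uma} ∩ {Ivy, Jo, Ona, Uma, Xiu} = {Jo, Ona, Uma}
⟦cracked plate Dan covered near Hal⟧ = {Jo, Ona, Uma}; Finn ∉ this set.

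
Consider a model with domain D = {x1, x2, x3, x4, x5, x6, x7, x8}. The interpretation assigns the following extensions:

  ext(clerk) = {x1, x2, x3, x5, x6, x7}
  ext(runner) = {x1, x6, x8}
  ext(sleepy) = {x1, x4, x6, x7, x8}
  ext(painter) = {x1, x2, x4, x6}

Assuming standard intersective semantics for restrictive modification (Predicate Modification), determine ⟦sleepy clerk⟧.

⟦clerk⟧ = {x1, x2, x3, x5, x6, x7}
… ∩ ⟦sleepy⟧ = {x1, x2, x3, x5, x6, x7} ∩ {x1, x4, x6, x7, x8} = {x1, x6, x7}
So ⟦sleepy clerk⟧ = {x1, x6, x7}.

{x1, x6, x7}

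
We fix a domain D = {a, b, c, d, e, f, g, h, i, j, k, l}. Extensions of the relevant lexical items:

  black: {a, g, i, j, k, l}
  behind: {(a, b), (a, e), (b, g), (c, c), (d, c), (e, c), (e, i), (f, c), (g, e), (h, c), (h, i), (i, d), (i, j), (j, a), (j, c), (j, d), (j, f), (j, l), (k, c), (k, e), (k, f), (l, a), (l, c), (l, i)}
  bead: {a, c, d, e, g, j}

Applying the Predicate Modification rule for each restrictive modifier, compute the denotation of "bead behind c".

⟦behind c⟧ = {x : ⟨x, c⟩ ∈ ⟦behind⟧} = {c, d, e, f, h, j, k, l}
⟦bead⟧ = {a, c, d, e, g, j}
… ∩ ⟦behind c⟧ = {a, c, d, e, g, j} ∩ {c, d, e, f, h, j, k, l} = {c, d, e, j}
So ⟦bead behind c⟧ = {c, d, e, j}.

{c, d, e, j}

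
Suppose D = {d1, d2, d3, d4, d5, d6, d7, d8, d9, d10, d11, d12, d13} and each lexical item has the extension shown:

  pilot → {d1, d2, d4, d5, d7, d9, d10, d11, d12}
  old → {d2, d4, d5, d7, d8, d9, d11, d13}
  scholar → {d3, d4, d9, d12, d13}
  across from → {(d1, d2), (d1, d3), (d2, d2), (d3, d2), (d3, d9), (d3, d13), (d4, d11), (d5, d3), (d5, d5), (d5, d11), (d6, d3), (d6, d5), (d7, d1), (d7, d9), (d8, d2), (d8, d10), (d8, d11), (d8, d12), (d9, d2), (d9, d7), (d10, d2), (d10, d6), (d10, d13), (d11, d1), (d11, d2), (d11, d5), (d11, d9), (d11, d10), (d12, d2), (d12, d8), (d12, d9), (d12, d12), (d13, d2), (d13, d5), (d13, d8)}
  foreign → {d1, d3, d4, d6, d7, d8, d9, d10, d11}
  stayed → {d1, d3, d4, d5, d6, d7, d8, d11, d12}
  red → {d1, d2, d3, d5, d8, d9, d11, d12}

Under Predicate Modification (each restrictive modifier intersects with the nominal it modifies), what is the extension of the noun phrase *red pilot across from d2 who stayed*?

⟦across from d2⟧ = {x : ⟨x, d2⟩ ∈ ⟦across from⟧} = {d1, d2, d3, d8, d9, d10, d11, d12, d13}
⟦who stayed⟧ = ⟦stayed⟧ = {d1, d3, d4, d5, d6, d7, d8, d11, d12}
⟦pilot⟧ = {d1, d2, d4, d5, d7, d9, d10, d11, d12}
… ∩ ⟦across from d2⟧ = {d1, d2, d4, d5, d7, d9, d10, d11, d12} ∩ {d1, d2, d3, d8, d9, d10, d11, d12, d13} = {d1, d2, d9, d10, d11, d12}
… ∩ ⟦who stayed⟧ = {d1, d2, d9, d10, d11, d12} ∩ {d1, d3, d4, d5, d6, d7, d8, d11, d12} = {d1, d11, d12}
… ∩ ⟦red⟧ = {d1, d11, d12} ∩ {d1, d2, d3, d5, d8, d9, d11, d12} = {d1, d11, d12}
So ⟦red pilot across from d2 who stayed⟧ = {d1, d11, d12}.

{d1, d11, d12}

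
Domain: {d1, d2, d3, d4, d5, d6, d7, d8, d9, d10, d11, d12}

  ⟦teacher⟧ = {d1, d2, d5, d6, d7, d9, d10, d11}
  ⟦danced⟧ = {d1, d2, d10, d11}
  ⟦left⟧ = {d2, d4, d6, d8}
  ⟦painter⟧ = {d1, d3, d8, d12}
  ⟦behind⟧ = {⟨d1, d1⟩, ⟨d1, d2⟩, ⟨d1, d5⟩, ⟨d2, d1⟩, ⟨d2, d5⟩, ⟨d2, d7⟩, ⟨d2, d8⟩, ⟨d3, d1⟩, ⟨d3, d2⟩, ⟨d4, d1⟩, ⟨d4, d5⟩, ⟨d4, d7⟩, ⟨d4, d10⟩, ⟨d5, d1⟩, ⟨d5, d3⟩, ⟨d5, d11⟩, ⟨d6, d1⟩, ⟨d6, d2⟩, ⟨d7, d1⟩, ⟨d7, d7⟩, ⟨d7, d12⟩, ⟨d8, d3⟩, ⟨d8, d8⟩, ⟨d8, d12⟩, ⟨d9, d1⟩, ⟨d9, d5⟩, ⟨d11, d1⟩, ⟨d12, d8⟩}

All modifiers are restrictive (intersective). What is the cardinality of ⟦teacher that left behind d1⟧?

2

⟦that left⟧ = ⟦left⟧ = {d2, d4, d6, d8}
⟦behind d1⟧ = {x : ⟨x, d1⟩ ∈ ⟦behind⟧} = {d1, d2, d3, d4, d5, d6, d7, d9, d11}
⟦teacher⟧ = {d1, d2, d5, d6, d7, d9, d10, d11}
… ∩ ⟦that left⟧ = {d1, d2, d5, d6, d7, d9, d10, d11} ∩ {d2, d4, d6, d8} = {d2, d6}
… ∩ ⟦behind d1⟧ = {d2, d6} ∩ {d1, d2, d3, d4, d5, d6, d7, d9, d11} = {d2, d6}
⟦teacher that left behind d1⟧ = {d2, d6}, so the cardinality is 2.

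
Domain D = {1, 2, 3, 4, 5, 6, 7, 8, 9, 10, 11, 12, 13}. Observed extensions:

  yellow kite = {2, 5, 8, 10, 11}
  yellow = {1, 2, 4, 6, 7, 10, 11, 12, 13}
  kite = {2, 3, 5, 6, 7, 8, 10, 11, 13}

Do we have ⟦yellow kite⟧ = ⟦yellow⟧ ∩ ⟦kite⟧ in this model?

⟦yellow⟧ ∩ ⟦kite⟧ = {1, 2, 4, 6, 7, 10, 11, 12, 13} ∩ {2, 3, 5, 6, 7, 8, 10, 11, 13} = {2, 6, 7, 10, 11, 13}
Observed ⟦yellow kite⟧ = {2, 5, 8, 10, 11}.
These differ, so the modifier is not intersective in this model.

no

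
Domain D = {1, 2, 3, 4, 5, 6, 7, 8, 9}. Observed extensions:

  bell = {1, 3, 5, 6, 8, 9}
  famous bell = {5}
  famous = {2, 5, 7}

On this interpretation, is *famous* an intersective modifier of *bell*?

yes

⟦famous⟧ ∩ ⟦bell⟧ = {2, 5, 7} ∩ {1, 3, 5, 6, 8, 9} = {5}
Observed ⟦famous bell⟧ = {5}.
These coincide, so the modifier is intersective here.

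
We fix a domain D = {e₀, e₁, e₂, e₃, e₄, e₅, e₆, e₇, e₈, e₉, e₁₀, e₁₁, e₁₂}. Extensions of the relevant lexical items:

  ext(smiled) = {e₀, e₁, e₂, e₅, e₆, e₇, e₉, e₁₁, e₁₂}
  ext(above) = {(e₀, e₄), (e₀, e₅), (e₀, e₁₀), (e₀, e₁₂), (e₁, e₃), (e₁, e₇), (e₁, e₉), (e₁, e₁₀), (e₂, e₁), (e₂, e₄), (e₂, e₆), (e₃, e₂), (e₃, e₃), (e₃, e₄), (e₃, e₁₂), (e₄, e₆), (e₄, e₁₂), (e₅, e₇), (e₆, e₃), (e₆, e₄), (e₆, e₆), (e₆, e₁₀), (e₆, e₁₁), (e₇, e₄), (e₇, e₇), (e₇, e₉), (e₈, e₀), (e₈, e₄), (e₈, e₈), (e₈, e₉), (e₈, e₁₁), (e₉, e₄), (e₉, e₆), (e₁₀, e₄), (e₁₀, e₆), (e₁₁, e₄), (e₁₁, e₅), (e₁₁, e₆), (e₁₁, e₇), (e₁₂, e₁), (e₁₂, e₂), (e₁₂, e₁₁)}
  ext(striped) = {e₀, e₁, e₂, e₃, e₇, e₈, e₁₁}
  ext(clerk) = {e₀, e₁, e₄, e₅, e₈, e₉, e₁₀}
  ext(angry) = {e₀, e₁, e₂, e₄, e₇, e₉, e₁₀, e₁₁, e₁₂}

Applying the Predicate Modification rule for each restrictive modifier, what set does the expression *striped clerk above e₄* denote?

⟦above e₄⟧ = {x : ⟨x, e₄⟩ ∈ ⟦above⟧} = {e₀, e₂, e₃, e₆, e₇, e₈, e₉, e₁₀, e₁₁}
⟦clerk⟧ = {e₀, e₁, e₄, e₅, e₈, e₉, e₁₀}
… ∩ ⟦above e₄⟧ = {e₀, e₁, e₄, e₅, e₈, e₉, e₁₀} ∩ {e₀, e₂, e₃, e₆, e₇, e₈, e₉, e₁₀, e₁₁} = {e₀, e₈, e₉, e₁₀}
… ∩ ⟦striped⟧ = {e₀, e₈, e₉, e₁₀} ∩ {e₀, e₁, e₂, e₃, e₇, e₈, e₁₁} = {e₀, e₈}
So ⟦striped clerk above e₄⟧ = {e₀, e₈}.

{e₀, e₈}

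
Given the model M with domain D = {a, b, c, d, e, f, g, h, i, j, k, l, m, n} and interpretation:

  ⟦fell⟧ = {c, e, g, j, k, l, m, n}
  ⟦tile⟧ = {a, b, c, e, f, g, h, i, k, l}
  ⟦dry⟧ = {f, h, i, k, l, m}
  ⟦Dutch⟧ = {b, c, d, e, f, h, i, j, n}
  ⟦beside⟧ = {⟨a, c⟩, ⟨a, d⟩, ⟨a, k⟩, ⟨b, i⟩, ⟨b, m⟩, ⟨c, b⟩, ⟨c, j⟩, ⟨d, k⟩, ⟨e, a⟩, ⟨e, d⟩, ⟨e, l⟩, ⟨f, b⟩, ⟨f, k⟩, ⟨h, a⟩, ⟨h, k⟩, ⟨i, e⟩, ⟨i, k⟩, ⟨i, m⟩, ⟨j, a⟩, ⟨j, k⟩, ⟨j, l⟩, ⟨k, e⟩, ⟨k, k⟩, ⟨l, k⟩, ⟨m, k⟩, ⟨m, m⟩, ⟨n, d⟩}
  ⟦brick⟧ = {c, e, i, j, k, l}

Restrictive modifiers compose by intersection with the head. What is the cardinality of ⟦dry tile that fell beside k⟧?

⟦that fell⟧ = ⟦fell⟧ = {c, e, g, j, k, l, m, n}
⟦beside k⟧ = {x : ⟨x, k⟩ ∈ ⟦beside⟧} = {a, d, f, h, i, j, k, l, m}
⟦tile⟧ = {a, b, c, e, f, g, h, i, k, l}
… ∩ ⟦that fell⟧ = {a, b, c, e, f, g, h, i, k, l} ∩ {c, e, g, j, k, l, m, n} = {c, e, g, k, l}
… ∩ ⟦beside k⟧ = {c, e, g, k, l} ∩ {a, d, f, h, i, j, k, l, m} = {k, l}
… ∩ ⟦dry⟧ = {k, l} ∩ {f, h, i, k, l, m} = {k, l}
⟦dry tile that fell beside k⟧ = {k, l}, so the cardinality is 2.

2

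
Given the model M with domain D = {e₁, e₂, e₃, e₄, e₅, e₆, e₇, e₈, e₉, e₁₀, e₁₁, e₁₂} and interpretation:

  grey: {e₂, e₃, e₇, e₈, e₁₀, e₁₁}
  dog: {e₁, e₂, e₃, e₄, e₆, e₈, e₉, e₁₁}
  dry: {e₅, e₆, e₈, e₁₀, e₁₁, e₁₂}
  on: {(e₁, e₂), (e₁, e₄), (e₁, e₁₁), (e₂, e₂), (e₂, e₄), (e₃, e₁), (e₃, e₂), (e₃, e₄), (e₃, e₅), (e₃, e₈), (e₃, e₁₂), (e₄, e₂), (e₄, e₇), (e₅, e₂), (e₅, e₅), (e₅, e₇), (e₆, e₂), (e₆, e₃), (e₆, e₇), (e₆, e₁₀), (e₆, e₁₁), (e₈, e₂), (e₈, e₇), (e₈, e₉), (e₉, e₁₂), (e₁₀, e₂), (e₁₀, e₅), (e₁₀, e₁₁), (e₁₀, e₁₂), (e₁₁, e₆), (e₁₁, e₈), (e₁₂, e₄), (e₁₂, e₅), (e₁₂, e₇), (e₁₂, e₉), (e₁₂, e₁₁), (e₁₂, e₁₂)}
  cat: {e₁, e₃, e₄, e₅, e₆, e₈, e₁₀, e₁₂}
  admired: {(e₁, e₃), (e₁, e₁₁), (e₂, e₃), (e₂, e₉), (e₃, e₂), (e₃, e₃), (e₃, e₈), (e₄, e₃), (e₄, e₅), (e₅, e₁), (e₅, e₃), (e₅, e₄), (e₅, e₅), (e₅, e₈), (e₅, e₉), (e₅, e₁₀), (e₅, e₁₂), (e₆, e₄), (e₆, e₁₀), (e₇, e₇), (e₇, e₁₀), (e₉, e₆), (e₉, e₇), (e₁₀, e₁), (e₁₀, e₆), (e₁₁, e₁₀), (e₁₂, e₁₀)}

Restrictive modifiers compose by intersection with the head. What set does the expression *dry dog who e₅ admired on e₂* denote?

⟦who e₅ admired⟧ = {x : ⟨e₅, x⟩ ∈ ⟦admired⟧} = {e₁, e₃, e₄, e₅, e₈, e₉, e₁₀, e₁₂}
⟦on e₂⟧ = {x : ⟨x, e₂⟩ ∈ ⟦on⟧} = {e₁, e₂, e₃, e₄, e₅, e₆, e₈, e₁₀}
⟦dog⟧ = {e₁, e₂, e₃, e₄, e₆, e₈, e₉, e₁₁}
… ∩ ⟦who e₅ admired⟧ = {e₁, e₂, e₃, e₄, e₆, e₈, e₉, e₁₁} ∩ {e₁, e₃, e₄, e₅, e₈, e₉, e₁₀, e₁₂} = {e₁, e₃, e₄, e₈, e₉}
… ∩ ⟦on e₂⟧ = {e₁, e₃, e₄, e₈, e₉} ∩ {e₁, e₂, e₃, e₄, e₅, e₆, e₈, e₁₀} = {e₁, e₃, e₄, e₈}
… ∩ ⟦dry⟧ = {e₁, e₃, e₄, e₈} ∩ {e₅, e₆, e₈, e₁₀, e₁₁, e₁₂} = {e₈}
So ⟦dry dog who e₅ admired on e₂⟧ = {e₈}.

{e₈}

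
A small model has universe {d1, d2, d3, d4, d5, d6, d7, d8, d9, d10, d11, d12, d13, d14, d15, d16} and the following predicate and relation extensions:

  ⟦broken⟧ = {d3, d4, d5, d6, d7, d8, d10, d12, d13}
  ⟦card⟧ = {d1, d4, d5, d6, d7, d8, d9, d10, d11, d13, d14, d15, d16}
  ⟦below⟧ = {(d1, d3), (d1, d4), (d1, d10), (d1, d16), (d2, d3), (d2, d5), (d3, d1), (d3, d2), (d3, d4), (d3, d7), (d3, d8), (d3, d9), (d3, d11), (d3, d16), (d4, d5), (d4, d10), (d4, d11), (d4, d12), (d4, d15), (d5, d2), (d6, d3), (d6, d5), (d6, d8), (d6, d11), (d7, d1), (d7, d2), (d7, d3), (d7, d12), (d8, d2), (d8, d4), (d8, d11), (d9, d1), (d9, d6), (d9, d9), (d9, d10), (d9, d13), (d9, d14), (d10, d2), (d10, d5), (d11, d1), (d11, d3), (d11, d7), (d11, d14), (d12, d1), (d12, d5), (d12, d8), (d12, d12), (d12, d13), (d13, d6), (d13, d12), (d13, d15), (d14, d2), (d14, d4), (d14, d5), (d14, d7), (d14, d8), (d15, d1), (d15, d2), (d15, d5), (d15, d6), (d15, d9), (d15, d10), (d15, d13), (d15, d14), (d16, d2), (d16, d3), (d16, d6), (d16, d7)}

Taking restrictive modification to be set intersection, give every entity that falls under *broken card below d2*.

{d5, d7, d8, d10}

⟦below d2⟧ = {x : ⟨x, d2⟩ ∈ ⟦below⟧} = {d3, d5, d7, d8, d10, d14, d15, d16}
⟦card⟧ = {d1, d4, d5, d6, d7, d8, d9, d10, d11, d13, d14, d15, d16}
… ∩ ⟦below d2⟧ = {d1, d4, d5, d6, d7, d8, d9, d10, d11, d13, d14, d15, d16} ∩ {d3, d5, d7, d8, d10, d14, d15, d16} = {d5, d7, d8, d10, d14, d15, d16}
… ∩ ⟦broken⟧ = {d5, d7, d8, d10, d14, d15, d16} ∩ {d3, d4, d5, d6, d7, d8, d10, d12, d13} = {d5, d7, d8, d10}
So ⟦broken card below d2⟧ = {d5, d7, d8, d10}.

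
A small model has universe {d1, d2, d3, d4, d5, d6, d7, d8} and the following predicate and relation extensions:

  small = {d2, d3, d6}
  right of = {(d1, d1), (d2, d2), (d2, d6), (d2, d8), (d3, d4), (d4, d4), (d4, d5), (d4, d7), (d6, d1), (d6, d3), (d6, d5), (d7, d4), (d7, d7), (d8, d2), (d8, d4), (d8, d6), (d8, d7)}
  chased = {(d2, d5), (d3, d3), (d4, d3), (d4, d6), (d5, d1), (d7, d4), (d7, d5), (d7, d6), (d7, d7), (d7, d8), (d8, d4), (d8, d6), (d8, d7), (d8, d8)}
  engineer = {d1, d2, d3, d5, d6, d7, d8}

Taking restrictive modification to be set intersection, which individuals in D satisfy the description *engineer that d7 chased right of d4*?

{d7, d8}

⟦that d7 chased⟧ = {x : ⟨d7, x⟩ ∈ ⟦chased⟧} = {d4, d5, d6, d7, d8}
⟦right of d4⟧ = {x : ⟨x, d4⟩ ∈ ⟦right of⟧} = {d3, d4, d7, d8}
⟦engineer⟧ = {d1, d2, d3, d5, d6, d7, d8}
… ∩ ⟦that d7 chased⟧ = {d1, d2, d3, d5, d6, d7, d8} ∩ {d4, d5, d6, d7, d8} = {d5, d6, d7, d8}
… ∩ ⟦right of d4⟧ = {d5, d6, d7, d8} ∩ {d3, d4, d7, d8} = {d7, d8}
So ⟦engineer that d7 chased right of d4⟧ = {d7, d8}.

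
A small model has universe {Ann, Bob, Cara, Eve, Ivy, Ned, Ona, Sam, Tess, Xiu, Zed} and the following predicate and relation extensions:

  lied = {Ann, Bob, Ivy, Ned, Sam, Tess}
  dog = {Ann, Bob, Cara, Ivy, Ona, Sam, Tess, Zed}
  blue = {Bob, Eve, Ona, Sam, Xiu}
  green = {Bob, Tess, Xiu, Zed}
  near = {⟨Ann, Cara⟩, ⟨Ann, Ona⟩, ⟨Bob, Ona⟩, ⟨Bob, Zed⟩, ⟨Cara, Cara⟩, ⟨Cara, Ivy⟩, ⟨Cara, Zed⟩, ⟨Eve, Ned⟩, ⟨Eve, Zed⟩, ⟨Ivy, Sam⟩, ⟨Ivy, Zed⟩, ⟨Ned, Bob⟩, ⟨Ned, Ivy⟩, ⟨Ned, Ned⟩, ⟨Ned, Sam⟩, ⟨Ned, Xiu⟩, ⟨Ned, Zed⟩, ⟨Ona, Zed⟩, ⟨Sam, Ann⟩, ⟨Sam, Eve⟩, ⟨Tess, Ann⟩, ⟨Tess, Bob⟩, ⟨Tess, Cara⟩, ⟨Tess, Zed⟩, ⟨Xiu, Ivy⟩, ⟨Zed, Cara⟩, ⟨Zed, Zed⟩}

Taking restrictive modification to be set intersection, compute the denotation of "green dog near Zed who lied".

⟦near Zed⟧ = {x : ⟨x, Zed⟩ ∈ ⟦near⟧} = {Bob, Cara, Eve, Ivy, Ned, Ona, Tess, Zed}
⟦who lied⟧ = ⟦lied⟧ = {Ann, Bob, Ivy, Ned, Sam, Tess}
⟦dog⟧ = {Ann, Bob, Cara, Ivy, Ona, Sam, Tess, Zed}
… ∩ ⟦near Zed⟧ = {Ann, Bob, Cara, Ivy, Ona, Sam, Tess, Zed} ∩ {Bob, Cara, Eve, Ivy, Ned, Ona, Tess, Zed} = {Bob, Cara, Ivy, Ona, Tess, Zed}
… ∩ ⟦who lied⟧ = {Bob, Cara, Ivy, Ona, Tess, Zed} ∩ {Ann, Bob, Ivy, Ned, Sam, Tess} = {Bob, Ivy, Tess}
… ∩ ⟦green⟧ = {Bob, Ivy, Tess} ∩ {Bob, Tess, Xiu, Zed} = {Bob, Tess}
So ⟦green dog near Zed who lied⟧ = {Bob, Tess}.

{Bob, Tess}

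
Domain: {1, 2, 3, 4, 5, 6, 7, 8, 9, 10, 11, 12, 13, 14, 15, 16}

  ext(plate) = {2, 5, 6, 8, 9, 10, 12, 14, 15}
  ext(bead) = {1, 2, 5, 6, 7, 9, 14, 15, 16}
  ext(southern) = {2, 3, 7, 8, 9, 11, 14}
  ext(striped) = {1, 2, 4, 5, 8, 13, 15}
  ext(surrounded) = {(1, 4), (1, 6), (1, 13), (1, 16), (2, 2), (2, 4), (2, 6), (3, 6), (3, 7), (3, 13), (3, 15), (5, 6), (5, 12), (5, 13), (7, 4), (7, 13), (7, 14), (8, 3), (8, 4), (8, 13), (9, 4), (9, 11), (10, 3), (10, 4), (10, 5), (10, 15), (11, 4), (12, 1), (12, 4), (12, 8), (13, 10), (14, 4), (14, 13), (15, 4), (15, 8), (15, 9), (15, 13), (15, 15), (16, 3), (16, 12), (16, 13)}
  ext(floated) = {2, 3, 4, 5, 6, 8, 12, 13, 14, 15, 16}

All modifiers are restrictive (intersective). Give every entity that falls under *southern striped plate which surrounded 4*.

{2, 8}

⟦which surrounded 4⟧ = {x : ⟨x, 4⟩ ∈ ⟦surrounded⟧} = {1, 2, 7, 8, 9, 10, 11, 12, 14, 15}
⟦plate⟧ = {2, 5, 6, 8, 9, 10, 12, 14, 15}
… ∩ ⟦which surrounded 4⟧ = {2, 5, 6, 8, 9, 10, 12, 14, 15} ∩ {1, 2, 7, 8, 9, 10, 11, 12, 14, 15} = {2, 8, 9, 10, 12, 14, 15}
… ∩ ⟦southern⟧ = {2, 8, 9, 10, 12, 14, 15} ∩ {2, 3, 7, 8, 9, 11, 14} = {2, 8, 9, 14}
… ∩ ⟦striped⟧ = {2, 8, 9, 14} ∩ {1, 2, 4, 5, 8, 13, 15} = {2, 8}
So ⟦southern striped plate which surrounded 4⟧ = {2, 8}.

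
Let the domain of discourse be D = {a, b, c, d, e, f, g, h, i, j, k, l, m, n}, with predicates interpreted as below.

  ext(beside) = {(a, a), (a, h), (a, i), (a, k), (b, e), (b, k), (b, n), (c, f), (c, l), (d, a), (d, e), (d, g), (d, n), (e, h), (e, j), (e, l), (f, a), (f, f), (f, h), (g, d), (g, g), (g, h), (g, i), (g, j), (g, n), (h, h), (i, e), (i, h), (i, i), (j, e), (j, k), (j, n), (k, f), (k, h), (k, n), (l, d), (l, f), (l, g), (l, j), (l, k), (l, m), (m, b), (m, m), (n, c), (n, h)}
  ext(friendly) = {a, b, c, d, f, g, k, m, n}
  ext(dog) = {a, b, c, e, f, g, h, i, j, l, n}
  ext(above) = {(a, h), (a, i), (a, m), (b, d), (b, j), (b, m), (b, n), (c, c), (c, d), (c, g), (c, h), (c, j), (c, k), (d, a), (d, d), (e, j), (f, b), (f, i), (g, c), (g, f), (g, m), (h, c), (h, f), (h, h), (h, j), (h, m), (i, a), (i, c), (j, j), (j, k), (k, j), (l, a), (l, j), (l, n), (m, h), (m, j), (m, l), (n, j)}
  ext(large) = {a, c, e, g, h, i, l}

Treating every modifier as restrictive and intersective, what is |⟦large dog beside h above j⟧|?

⟦beside h⟧ = {x : ⟨x, h⟩ ∈ ⟦beside⟧} = {a, e, f, g, h, i, k, n}
⟦above j⟧ = {x : ⟨x, j⟩ ∈ ⟦above⟧} = {b, c, e, h, j, k, l, m, n}
⟦dog⟧ = {a, b, c, e, f, g, h, i, j, l, n}
… ∩ ⟦beside h⟧ = {a, b, c, e, f, g, h, i, j, l, n} ∩ {a, e, f, g, h, i, k, n} = {a, e, f, g, h, i, n}
… ∩ ⟦above j⟧ = {a, e, f, g, h, i, n} ∩ {b, c, e, h, j, k, l, m, n} = {e, h, n}
… ∩ ⟦large⟧ = {e, h, n} ∩ {a, c, e, g, h, i, l} = {e, h}
⟦large dog beside h above j⟧ = {e, h}, so the cardinality is 2.

2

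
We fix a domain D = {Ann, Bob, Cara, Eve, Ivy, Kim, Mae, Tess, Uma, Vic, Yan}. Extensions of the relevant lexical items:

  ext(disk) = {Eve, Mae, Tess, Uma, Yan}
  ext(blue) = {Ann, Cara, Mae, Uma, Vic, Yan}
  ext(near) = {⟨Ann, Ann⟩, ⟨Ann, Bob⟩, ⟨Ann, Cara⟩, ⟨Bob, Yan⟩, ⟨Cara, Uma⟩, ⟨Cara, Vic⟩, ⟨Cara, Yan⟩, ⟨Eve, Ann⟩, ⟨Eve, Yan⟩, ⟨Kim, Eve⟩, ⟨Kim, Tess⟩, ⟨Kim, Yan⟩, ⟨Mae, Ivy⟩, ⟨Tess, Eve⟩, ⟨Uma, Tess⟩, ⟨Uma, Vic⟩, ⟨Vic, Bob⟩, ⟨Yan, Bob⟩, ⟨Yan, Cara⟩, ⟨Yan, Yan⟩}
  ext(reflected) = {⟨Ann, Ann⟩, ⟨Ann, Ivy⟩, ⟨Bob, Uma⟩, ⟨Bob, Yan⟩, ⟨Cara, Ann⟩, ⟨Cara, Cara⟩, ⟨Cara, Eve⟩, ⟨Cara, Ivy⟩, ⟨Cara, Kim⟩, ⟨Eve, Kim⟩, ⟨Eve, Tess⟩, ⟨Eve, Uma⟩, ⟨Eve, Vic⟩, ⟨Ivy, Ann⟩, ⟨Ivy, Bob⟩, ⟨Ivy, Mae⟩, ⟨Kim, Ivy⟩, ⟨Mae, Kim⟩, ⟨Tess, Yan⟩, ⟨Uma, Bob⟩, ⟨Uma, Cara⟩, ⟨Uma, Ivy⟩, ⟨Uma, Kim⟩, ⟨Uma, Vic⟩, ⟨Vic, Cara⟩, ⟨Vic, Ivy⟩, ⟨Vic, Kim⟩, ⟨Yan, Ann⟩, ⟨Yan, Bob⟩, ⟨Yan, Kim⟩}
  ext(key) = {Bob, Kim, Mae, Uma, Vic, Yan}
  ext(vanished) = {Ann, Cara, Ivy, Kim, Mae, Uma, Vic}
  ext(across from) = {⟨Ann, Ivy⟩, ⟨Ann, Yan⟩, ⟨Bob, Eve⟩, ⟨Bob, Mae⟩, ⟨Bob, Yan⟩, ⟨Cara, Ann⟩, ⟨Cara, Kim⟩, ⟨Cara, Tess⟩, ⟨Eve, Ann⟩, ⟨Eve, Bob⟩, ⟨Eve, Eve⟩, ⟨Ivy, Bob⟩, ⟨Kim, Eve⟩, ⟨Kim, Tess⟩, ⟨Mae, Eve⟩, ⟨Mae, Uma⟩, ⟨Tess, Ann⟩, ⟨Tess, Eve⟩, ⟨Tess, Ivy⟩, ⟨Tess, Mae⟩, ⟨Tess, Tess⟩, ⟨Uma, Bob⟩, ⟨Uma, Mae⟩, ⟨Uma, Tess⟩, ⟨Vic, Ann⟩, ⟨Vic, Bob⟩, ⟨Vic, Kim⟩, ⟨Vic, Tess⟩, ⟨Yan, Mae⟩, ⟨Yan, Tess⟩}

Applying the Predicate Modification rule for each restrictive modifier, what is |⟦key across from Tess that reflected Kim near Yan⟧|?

⟦across from Tess⟧ = {x : ⟨x, Tess⟩ ∈ ⟦across from⟧} = {Cara, Kim, Tess, Uma, Vic, Yan}
⟦that reflected Kim⟧ = {x : ⟨x, Kim⟩ ∈ ⟦reflected⟧} = {Cara, Eve, Mae, Uma, Vic, Yan}
⟦near Yan⟧ = {x : ⟨x, Yan⟩ ∈ ⟦near⟧} = {Bob, Cara, Eve, Kim, Yan}
⟦key⟧ = {Bob, Kim, Mae, Uma, Vic, Yan}
… ∩ ⟦across from Tess⟧ = {Bob, Kim, Mae, Uma, Vic, Yan} ∩ {Cara, Kim, Tess, Uma, Vic, Yan} = {Kim, Uma, Vic, Yan}
… ∩ ⟦that reflected Kim⟧ = {Kim, Uma, Vic, Yan} ∩ {Cara, Eve, Mae, Uma, Vic, Yan} = {Uma, Vic, Yan}
… ∩ ⟦near Yan⟧ = {Uma, Vic, Yan} ∩ {Bob, Cara, Eve, Kim, Yan} = {Yan}
⟦key across from Tess that reflected Kim near Yan⟧ = {Yan}, so the cardinality is 1.

1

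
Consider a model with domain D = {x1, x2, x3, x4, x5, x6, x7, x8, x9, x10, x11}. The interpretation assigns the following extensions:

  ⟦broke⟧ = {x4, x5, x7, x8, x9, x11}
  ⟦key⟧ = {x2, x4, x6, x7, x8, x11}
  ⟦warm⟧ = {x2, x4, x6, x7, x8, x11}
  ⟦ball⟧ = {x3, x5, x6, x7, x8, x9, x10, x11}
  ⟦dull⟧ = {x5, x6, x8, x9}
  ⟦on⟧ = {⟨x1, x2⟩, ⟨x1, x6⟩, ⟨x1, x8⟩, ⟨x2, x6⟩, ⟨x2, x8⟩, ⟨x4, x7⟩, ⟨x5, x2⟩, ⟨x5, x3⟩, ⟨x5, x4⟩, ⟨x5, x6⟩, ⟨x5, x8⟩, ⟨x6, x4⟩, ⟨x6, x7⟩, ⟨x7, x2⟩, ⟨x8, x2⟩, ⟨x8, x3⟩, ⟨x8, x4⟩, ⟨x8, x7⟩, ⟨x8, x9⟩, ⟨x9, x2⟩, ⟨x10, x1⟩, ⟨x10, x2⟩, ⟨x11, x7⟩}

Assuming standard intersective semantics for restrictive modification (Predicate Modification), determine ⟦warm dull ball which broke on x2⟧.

⟦which broke⟧ = ⟦broke⟧ = {x4, x5, x7, x8, x9, x11}
⟦on x2⟧ = {x : ⟨x, x2⟩ ∈ ⟦on⟧} = {x1, x5, x7, x8, x9, x10}
⟦ball⟧ = {x3, x5, x6, x7, x8, x9, x10, x11}
… ∩ ⟦which broke⟧ = {x3, x5, x6, x7, x8, x9, x10, x11} ∩ {x4, x5, x7, x8, x9, x11} = {x5, x7, x8, x9, x11}
… ∩ ⟦on x2⟧ = {x5, x7, x8, x9, x11} ∩ {x1, x5, x7, x8, x9, x10} = {x5, x7, x8, x9}
… ∩ ⟦warm⟧ = {x5, x7, x8, x9} ∩ {x2, x4, x6, x7, x8, x11} = {x7, x8}
… ∩ ⟦dull⟧ = {x7, x8} ∩ {x5, x6, x8, x9} = {x8}
So ⟦warm dull ball which broke on x2⟧ = {x8}.

{x8}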